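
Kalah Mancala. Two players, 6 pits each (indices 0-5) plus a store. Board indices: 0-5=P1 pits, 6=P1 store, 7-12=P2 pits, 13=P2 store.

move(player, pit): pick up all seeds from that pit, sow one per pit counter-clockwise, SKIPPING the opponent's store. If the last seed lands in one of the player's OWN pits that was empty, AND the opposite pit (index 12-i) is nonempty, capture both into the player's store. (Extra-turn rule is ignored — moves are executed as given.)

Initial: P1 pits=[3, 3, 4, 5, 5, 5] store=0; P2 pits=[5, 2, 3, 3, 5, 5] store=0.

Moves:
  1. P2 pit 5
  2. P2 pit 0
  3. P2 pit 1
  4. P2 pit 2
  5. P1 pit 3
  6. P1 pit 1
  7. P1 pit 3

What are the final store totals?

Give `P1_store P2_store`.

Answer: 1 7

Derivation:
Move 1: P2 pit5 -> P1=[4,4,5,6,5,5](0) P2=[5,2,3,3,5,0](1)
Move 2: P2 pit0 -> P1=[0,4,5,6,5,5](0) P2=[0,3,4,4,6,0](6)
Move 3: P2 pit1 -> P1=[0,4,5,6,5,5](0) P2=[0,0,5,5,7,0](6)
Move 4: P2 pit2 -> P1=[1,4,5,6,5,5](0) P2=[0,0,0,6,8,1](7)
Move 5: P1 pit3 -> P1=[1,4,5,0,6,6](1) P2=[1,1,1,6,8,1](7)
Move 6: P1 pit1 -> P1=[1,0,6,1,7,7](1) P2=[1,1,1,6,8,1](7)
Move 7: P1 pit3 -> P1=[1,0,6,0,8,7](1) P2=[1,1,1,6,8,1](7)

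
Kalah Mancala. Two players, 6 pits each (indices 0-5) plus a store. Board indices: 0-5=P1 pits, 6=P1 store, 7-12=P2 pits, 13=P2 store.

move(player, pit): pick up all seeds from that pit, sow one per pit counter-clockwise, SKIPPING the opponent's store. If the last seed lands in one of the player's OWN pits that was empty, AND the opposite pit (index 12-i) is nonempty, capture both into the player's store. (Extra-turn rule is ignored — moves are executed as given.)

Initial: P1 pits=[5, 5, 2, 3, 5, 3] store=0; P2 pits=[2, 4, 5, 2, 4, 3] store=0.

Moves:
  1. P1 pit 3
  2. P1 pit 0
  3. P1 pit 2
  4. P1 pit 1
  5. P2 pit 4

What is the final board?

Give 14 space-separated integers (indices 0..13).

Move 1: P1 pit3 -> P1=[5,5,2,0,6,4](1) P2=[2,4,5,2,4,3](0)
Move 2: P1 pit0 -> P1=[0,6,3,1,7,5](1) P2=[2,4,5,2,4,3](0)
Move 3: P1 pit2 -> P1=[0,6,0,2,8,6](1) P2=[2,4,5,2,4,3](0)
Move 4: P1 pit1 -> P1=[0,0,1,3,9,7](2) P2=[3,4,5,2,4,3](0)
Move 5: P2 pit4 -> P1=[1,1,1,3,9,7](2) P2=[3,4,5,2,0,4](1)

Answer: 1 1 1 3 9 7 2 3 4 5 2 0 4 1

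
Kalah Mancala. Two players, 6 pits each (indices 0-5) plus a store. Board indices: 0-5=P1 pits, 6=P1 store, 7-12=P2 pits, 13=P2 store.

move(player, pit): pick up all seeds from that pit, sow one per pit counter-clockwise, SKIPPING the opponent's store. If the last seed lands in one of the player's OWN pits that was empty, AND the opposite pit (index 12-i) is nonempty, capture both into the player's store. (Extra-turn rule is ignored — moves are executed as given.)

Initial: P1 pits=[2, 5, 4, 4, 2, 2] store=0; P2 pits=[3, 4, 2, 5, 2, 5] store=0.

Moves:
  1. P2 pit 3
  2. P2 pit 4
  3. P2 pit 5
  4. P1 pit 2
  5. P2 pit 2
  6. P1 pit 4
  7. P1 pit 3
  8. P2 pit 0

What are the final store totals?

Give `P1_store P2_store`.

Answer: 3 12

Derivation:
Move 1: P2 pit3 -> P1=[3,6,4,4,2,2](0) P2=[3,4,2,0,3,6](1)
Move 2: P2 pit4 -> P1=[4,6,4,4,2,2](0) P2=[3,4,2,0,0,7](2)
Move 3: P2 pit5 -> P1=[5,7,5,5,3,3](0) P2=[3,4,2,0,0,0](3)
Move 4: P1 pit2 -> P1=[5,7,0,6,4,4](1) P2=[4,4,2,0,0,0](3)
Move 5: P2 pit2 -> P1=[5,0,0,6,4,4](1) P2=[4,4,0,1,0,0](11)
Move 6: P1 pit4 -> P1=[5,0,0,6,0,5](2) P2=[5,5,0,1,0,0](11)
Move 7: P1 pit3 -> P1=[5,0,0,0,1,6](3) P2=[6,6,1,1,0,0](11)
Move 8: P2 pit0 -> P1=[5,0,0,0,1,6](3) P2=[0,7,2,2,1,1](12)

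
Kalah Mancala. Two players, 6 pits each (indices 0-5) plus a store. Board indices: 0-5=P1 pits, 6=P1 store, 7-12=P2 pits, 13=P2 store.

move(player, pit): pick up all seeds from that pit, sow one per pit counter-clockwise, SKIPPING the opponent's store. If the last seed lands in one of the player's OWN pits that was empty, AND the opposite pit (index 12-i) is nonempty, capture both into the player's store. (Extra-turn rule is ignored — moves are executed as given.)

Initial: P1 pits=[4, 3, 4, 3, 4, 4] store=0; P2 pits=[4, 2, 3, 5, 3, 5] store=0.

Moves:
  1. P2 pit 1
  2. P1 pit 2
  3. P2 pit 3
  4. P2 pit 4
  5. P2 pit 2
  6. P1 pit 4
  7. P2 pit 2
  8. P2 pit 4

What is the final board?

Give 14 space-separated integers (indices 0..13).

Move 1: P2 pit1 -> P1=[4,3,4,3,4,4](0) P2=[4,0,4,6,3,5](0)
Move 2: P1 pit2 -> P1=[4,3,0,4,5,5](1) P2=[4,0,4,6,3,5](0)
Move 3: P2 pit3 -> P1=[5,4,1,4,5,5](1) P2=[4,0,4,0,4,6](1)
Move 4: P2 pit4 -> P1=[6,5,1,4,5,5](1) P2=[4,0,4,0,0,7](2)
Move 5: P2 pit2 -> P1=[6,5,1,4,5,5](1) P2=[4,0,0,1,1,8](3)
Move 6: P1 pit4 -> P1=[6,5,1,4,0,6](2) P2=[5,1,1,1,1,8](3)
Move 7: P2 pit2 -> P1=[6,5,1,4,0,6](2) P2=[5,1,0,2,1,8](3)
Move 8: P2 pit4 -> P1=[6,5,1,4,0,6](2) P2=[5,1,0,2,0,9](3)

Answer: 6 5 1 4 0 6 2 5 1 0 2 0 9 3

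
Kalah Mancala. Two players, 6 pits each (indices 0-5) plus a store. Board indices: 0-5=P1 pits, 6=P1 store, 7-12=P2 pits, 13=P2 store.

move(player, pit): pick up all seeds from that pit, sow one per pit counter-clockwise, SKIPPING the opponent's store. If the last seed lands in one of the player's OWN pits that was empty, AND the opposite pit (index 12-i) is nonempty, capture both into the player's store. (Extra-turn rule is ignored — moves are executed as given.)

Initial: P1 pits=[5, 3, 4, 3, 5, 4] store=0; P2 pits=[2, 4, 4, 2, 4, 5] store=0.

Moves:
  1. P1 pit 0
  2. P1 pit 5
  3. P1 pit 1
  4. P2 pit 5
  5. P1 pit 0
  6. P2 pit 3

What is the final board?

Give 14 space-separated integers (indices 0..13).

Answer: 0 2 7 6 7 0 5 0 5 5 0 5 1 2

Derivation:
Move 1: P1 pit0 -> P1=[0,4,5,4,6,5](0) P2=[2,4,4,2,4,5](0)
Move 2: P1 pit5 -> P1=[0,4,5,4,6,0](1) P2=[3,5,5,3,4,5](0)
Move 3: P1 pit1 -> P1=[0,0,6,5,7,0](5) P2=[0,5,5,3,4,5](0)
Move 4: P2 pit5 -> P1=[1,1,7,6,7,0](5) P2=[0,5,5,3,4,0](1)
Move 5: P1 pit0 -> P1=[0,2,7,6,7,0](5) P2=[0,5,5,3,4,0](1)
Move 6: P2 pit3 -> P1=[0,2,7,6,7,0](5) P2=[0,5,5,0,5,1](2)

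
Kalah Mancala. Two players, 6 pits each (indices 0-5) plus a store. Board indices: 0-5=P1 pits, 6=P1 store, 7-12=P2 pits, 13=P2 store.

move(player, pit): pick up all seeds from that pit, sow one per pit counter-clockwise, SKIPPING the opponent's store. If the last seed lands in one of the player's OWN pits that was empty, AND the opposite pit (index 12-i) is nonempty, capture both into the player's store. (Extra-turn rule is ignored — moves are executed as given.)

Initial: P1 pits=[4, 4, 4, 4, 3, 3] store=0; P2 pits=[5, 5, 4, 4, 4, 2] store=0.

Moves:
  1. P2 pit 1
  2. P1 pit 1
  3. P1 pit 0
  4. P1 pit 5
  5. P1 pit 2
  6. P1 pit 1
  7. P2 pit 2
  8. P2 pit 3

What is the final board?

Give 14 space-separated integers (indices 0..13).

Move 1: P2 pit1 -> P1=[4,4,4,4,3,3](0) P2=[5,0,5,5,5,3](1)
Move 2: P1 pit1 -> P1=[4,0,5,5,4,4](0) P2=[5,0,5,5,5,3](1)
Move 3: P1 pit0 -> P1=[0,1,6,6,5,4](0) P2=[5,0,5,5,5,3](1)
Move 4: P1 pit5 -> P1=[0,1,6,6,5,0](1) P2=[6,1,6,5,5,3](1)
Move 5: P1 pit2 -> P1=[0,1,0,7,6,1](2) P2=[7,2,6,5,5,3](1)
Move 6: P1 pit1 -> P1=[0,0,0,7,6,1](8) P2=[7,2,6,0,5,3](1)
Move 7: P2 pit2 -> P1=[1,1,0,7,6,1](8) P2=[7,2,0,1,6,4](2)
Move 8: P2 pit3 -> P1=[1,1,0,7,6,1](8) P2=[7,2,0,0,7,4](2)

Answer: 1 1 0 7 6 1 8 7 2 0 0 7 4 2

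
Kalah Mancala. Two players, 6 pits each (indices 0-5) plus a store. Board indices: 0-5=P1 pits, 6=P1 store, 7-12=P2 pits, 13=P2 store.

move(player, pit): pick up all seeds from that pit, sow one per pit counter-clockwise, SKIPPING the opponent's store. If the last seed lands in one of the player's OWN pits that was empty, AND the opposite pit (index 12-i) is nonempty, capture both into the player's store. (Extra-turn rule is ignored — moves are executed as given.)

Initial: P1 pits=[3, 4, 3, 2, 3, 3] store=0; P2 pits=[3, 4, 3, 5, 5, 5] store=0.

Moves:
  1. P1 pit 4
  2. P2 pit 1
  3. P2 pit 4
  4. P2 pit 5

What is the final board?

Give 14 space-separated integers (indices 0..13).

Move 1: P1 pit4 -> P1=[3,4,3,2,0,4](1) P2=[4,4,3,5,5,5](0)
Move 2: P2 pit1 -> P1=[3,4,3,2,0,4](1) P2=[4,0,4,6,6,6](0)
Move 3: P2 pit4 -> P1=[4,5,4,3,0,4](1) P2=[4,0,4,6,0,7](1)
Move 4: P2 pit5 -> P1=[5,6,5,4,1,5](1) P2=[4,0,4,6,0,0](2)

Answer: 5 6 5 4 1 5 1 4 0 4 6 0 0 2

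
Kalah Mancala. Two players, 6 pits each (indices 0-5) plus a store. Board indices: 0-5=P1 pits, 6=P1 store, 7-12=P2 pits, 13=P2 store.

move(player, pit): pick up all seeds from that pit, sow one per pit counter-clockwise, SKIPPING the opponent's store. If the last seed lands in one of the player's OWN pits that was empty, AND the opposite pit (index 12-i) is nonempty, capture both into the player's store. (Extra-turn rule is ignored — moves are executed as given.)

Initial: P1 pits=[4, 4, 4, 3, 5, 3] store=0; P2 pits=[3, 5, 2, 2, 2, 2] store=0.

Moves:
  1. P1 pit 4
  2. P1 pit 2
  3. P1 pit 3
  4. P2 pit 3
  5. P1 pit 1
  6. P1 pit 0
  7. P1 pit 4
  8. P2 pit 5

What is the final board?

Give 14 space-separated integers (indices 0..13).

Answer: 1 2 2 2 0 8 4 6 7 3 0 3 0 1

Derivation:
Move 1: P1 pit4 -> P1=[4,4,4,3,0,4](1) P2=[4,6,3,2,2,2](0)
Move 2: P1 pit2 -> P1=[4,4,0,4,1,5](2) P2=[4,6,3,2,2,2](0)
Move 3: P1 pit3 -> P1=[4,4,0,0,2,6](3) P2=[5,6,3,2,2,2](0)
Move 4: P2 pit3 -> P1=[4,4,0,0,2,6](3) P2=[5,6,3,0,3,3](0)
Move 5: P1 pit1 -> P1=[4,0,1,1,3,7](3) P2=[5,6,3,0,3,3](0)
Move 6: P1 pit0 -> P1=[0,1,2,2,4,7](3) P2=[5,6,3,0,3,3](0)
Move 7: P1 pit4 -> P1=[0,1,2,2,0,8](4) P2=[6,7,3,0,3,3](0)
Move 8: P2 pit5 -> P1=[1,2,2,2,0,8](4) P2=[6,7,3,0,3,0](1)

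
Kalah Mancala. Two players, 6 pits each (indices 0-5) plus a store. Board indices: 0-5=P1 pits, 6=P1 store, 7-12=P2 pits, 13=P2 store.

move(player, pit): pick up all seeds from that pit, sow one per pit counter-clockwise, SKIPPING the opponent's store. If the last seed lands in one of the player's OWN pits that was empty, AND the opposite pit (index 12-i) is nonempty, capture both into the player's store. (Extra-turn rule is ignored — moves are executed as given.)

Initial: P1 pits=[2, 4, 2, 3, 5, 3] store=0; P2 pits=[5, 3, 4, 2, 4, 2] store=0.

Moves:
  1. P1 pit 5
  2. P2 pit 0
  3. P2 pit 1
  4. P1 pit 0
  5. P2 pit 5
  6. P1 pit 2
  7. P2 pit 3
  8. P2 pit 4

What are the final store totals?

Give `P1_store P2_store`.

Move 1: P1 pit5 -> P1=[2,4,2,3,5,0](1) P2=[6,4,4,2,4,2](0)
Move 2: P2 pit0 -> P1=[2,4,2,3,5,0](1) P2=[0,5,5,3,5,3](1)
Move 3: P2 pit1 -> P1=[2,4,2,3,5,0](1) P2=[0,0,6,4,6,4](2)
Move 4: P1 pit0 -> P1=[0,5,3,3,5,0](1) P2=[0,0,6,4,6,4](2)
Move 5: P2 pit5 -> P1=[1,6,4,3,5,0](1) P2=[0,0,6,4,6,0](3)
Move 6: P1 pit2 -> P1=[1,6,0,4,6,1](2) P2=[0,0,6,4,6,0](3)
Move 7: P2 pit3 -> P1=[2,6,0,4,6,1](2) P2=[0,0,6,0,7,1](4)
Move 8: P2 pit4 -> P1=[3,7,1,5,7,1](2) P2=[0,0,6,0,0,2](5)

Answer: 2 5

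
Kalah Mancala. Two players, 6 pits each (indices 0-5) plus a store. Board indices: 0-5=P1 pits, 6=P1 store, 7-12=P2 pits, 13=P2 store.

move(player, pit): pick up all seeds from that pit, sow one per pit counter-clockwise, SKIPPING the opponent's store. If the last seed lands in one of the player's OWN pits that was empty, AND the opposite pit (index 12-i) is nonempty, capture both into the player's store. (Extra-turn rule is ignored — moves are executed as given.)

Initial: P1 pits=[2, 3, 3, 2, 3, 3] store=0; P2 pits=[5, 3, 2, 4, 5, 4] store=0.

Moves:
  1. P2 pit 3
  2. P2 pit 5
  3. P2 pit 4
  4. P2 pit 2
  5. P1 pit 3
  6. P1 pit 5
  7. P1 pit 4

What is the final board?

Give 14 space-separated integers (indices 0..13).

Answer: 5 0 5 0 0 1 3 8 5 1 1 0 1 9

Derivation:
Move 1: P2 pit3 -> P1=[3,3,3,2,3,3](0) P2=[5,3,2,0,6,5](1)
Move 2: P2 pit5 -> P1=[4,4,4,3,3,3](0) P2=[5,3,2,0,6,0](2)
Move 3: P2 pit4 -> P1=[5,5,5,4,3,3](0) P2=[5,3,2,0,0,1](3)
Move 4: P2 pit2 -> P1=[5,0,5,4,3,3](0) P2=[5,3,0,1,0,1](9)
Move 5: P1 pit3 -> P1=[5,0,5,0,4,4](1) P2=[6,3,0,1,0,1](9)
Move 6: P1 pit5 -> P1=[5,0,5,0,4,0](2) P2=[7,4,1,1,0,1](9)
Move 7: P1 pit4 -> P1=[5,0,5,0,0,1](3) P2=[8,5,1,1,0,1](9)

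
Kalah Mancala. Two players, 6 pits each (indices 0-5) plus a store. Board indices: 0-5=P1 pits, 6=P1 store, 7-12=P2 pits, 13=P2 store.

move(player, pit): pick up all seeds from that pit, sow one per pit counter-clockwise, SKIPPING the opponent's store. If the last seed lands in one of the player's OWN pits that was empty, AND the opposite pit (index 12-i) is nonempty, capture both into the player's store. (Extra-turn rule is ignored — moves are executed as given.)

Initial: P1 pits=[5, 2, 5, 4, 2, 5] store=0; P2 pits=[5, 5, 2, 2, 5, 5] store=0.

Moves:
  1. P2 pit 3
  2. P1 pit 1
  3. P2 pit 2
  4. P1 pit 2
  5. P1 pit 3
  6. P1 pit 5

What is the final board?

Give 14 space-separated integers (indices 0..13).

Move 1: P2 pit3 -> P1=[5,2,5,4,2,5](0) P2=[5,5,2,0,6,6](0)
Move 2: P1 pit1 -> P1=[5,0,6,5,2,5](0) P2=[5,5,2,0,6,6](0)
Move 3: P2 pit2 -> P1=[5,0,6,5,2,5](0) P2=[5,5,0,1,7,6](0)
Move 4: P1 pit2 -> P1=[5,0,0,6,3,6](1) P2=[6,6,0,1,7,6](0)
Move 5: P1 pit3 -> P1=[5,0,0,0,4,7](2) P2=[7,7,1,1,7,6](0)
Move 6: P1 pit5 -> P1=[5,0,0,0,4,0](3) P2=[8,8,2,2,8,7](0)

Answer: 5 0 0 0 4 0 3 8 8 2 2 8 7 0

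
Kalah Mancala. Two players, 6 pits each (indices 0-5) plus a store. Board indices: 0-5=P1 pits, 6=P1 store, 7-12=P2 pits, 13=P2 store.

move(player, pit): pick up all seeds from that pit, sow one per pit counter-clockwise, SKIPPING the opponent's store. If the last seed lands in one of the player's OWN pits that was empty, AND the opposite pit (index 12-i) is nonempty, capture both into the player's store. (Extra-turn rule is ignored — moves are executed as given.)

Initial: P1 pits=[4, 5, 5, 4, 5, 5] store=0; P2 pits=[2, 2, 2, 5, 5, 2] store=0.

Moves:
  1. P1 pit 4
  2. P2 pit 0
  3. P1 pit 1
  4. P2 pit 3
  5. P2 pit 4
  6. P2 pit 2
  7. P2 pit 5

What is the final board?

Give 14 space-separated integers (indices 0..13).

Move 1: P1 pit4 -> P1=[4,5,5,4,0,6](1) P2=[3,3,3,5,5,2](0)
Move 2: P2 pit0 -> P1=[4,5,5,4,0,6](1) P2=[0,4,4,6,5,2](0)
Move 3: P1 pit1 -> P1=[4,0,6,5,1,7](2) P2=[0,4,4,6,5,2](0)
Move 4: P2 pit3 -> P1=[5,1,7,5,1,7](2) P2=[0,4,4,0,6,3](1)
Move 5: P2 pit4 -> P1=[6,2,8,6,1,7](2) P2=[0,4,4,0,0,4](2)
Move 6: P2 pit2 -> P1=[6,2,8,6,1,7](2) P2=[0,4,0,1,1,5](3)
Move 7: P2 pit5 -> P1=[7,3,9,7,1,7](2) P2=[0,4,0,1,1,0](4)

Answer: 7 3 9 7 1 7 2 0 4 0 1 1 0 4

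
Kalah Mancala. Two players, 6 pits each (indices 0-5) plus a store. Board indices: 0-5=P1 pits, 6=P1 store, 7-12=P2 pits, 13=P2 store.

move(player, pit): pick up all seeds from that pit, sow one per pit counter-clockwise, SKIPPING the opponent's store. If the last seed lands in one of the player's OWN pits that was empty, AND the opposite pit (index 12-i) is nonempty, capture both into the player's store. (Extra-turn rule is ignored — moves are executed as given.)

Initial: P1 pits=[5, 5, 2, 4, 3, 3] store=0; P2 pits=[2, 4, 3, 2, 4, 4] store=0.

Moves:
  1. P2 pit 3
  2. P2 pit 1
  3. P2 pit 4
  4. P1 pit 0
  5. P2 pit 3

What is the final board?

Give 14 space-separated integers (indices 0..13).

Move 1: P2 pit3 -> P1=[5,5,2,4,3,3](0) P2=[2,4,3,0,5,5](0)
Move 2: P2 pit1 -> P1=[5,5,2,4,3,3](0) P2=[2,0,4,1,6,6](0)
Move 3: P2 pit4 -> P1=[6,6,3,5,3,3](0) P2=[2,0,4,1,0,7](1)
Move 4: P1 pit0 -> P1=[0,7,4,6,4,4](1) P2=[2,0,4,1,0,7](1)
Move 5: P2 pit3 -> P1=[0,0,4,6,4,4](1) P2=[2,0,4,0,0,7](9)

Answer: 0 0 4 6 4 4 1 2 0 4 0 0 7 9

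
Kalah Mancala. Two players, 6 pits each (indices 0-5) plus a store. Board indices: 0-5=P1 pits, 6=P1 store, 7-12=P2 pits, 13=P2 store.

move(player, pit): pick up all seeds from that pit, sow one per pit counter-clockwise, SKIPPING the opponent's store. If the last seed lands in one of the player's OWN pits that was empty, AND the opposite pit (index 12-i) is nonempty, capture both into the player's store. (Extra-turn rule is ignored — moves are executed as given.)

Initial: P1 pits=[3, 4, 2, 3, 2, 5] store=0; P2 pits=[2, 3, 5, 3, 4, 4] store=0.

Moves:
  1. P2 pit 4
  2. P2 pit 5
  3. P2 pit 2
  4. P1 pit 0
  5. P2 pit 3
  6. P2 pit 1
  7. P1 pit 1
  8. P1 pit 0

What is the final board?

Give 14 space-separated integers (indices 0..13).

Answer: 0 0 5 6 4 7 6 3 1 1 1 0 2 4

Derivation:
Move 1: P2 pit4 -> P1=[4,5,2,3,2,5](0) P2=[2,3,5,3,0,5](1)
Move 2: P2 pit5 -> P1=[5,6,3,4,2,5](0) P2=[2,3,5,3,0,0](2)
Move 3: P2 pit2 -> P1=[6,6,3,4,2,5](0) P2=[2,3,0,4,1,1](3)
Move 4: P1 pit0 -> P1=[0,7,4,5,3,6](1) P2=[2,3,0,4,1,1](3)
Move 5: P2 pit3 -> P1=[1,7,4,5,3,6](1) P2=[2,3,0,0,2,2](4)
Move 6: P2 pit1 -> P1=[1,7,4,5,3,6](1) P2=[2,0,1,1,3,2](4)
Move 7: P1 pit1 -> P1=[1,0,5,6,4,7](2) P2=[3,1,1,1,3,2](4)
Move 8: P1 pit0 -> P1=[0,0,5,6,4,7](6) P2=[3,1,1,1,0,2](4)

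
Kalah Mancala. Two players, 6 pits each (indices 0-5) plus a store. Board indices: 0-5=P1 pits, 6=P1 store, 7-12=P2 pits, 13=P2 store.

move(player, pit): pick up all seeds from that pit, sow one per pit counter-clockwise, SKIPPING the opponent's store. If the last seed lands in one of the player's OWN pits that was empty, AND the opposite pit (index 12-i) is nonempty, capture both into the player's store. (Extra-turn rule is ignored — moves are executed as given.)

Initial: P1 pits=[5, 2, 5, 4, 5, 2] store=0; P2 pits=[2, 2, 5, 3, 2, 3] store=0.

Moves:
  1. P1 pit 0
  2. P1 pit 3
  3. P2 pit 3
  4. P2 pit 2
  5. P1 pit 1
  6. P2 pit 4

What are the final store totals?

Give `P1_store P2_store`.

Move 1: P1 pit0 -> P1=[0,3,6,5,6,3](0) P2=[2,2,5,3,2,3](0)
Move 2: P1 pit3 -> P1=[0,3,6,0,7,4](1) P2=[3,3,5,3,2,3](0)
Move 3: P2 pit3 -> P1=[0,3,6,0,7,4](1) P2=[3,3,5,0,3,4](1)
Move 4: P2 pit2 -> P1=[1,3,6,0,7,4](1) P2=[3,3,0,1,4,5](2)
Move 5: P1 pit1 -> P1=[1,0,7,1,8,4](1) P2=[3,3,0,1,4,5](2)
Move 6: P2 pit4 -> P1=[2,1,7,1,8,4](1) P2=[3,3,0,1,0,6](3)

Answer: 1 3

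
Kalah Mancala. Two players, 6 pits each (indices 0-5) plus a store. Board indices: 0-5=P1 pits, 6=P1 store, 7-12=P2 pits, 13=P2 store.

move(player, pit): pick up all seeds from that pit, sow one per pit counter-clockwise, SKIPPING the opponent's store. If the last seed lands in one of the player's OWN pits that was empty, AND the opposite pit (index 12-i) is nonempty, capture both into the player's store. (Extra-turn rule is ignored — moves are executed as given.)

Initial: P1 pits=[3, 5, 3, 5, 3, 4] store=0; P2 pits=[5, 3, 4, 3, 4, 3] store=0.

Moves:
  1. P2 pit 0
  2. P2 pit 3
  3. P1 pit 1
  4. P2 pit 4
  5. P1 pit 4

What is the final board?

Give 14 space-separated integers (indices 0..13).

Move 1: P2 pit0 -> P1=[3,5,3,5,3,4](0) P2=[0,4,5,4,5,4](0)
Move 2: P2 pit3 -> P1=[4,5,3,5,3,4](0) P2=[0,4,5,0,6,5](1)
Move 3: P1 pit1 -> P1=[4,0,4,6,4,5](1) P2=[0,4,5,0,6,5](1)
Move 4: P2 pit4 -> P1=[5,1,5,7,4,5](1) P2=[0,4,5,0,0,6](2)
Move 5: P1 pit4 -> P1=[5,1,5,7,0,6](2) P2=[1,5,5,0,0,6](2)

Answer: 5 1 5 7 0 6 2 1 5 5 0 0 6 2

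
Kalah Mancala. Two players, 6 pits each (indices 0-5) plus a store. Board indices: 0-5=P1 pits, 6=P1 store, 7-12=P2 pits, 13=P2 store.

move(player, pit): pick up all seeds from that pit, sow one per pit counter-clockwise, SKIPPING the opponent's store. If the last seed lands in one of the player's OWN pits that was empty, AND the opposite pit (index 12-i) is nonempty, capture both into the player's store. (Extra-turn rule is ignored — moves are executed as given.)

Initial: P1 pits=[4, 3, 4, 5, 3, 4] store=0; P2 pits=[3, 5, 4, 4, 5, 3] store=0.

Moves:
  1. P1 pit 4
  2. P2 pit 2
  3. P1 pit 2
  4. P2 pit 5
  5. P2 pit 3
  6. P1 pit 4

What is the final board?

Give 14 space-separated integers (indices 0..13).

Answer: 6 5 1 6 0 7 2 4 5 0 0 7 1 3

Derivation:
Move 1: P1 pit4 -> P1=[4,3,4,5,0,5](1) P2=[4,5,4,4,5,3](0)
Move 2: P2 pit2 -> P1=[4,3,4,5,0,5](1) P2=[4,5,0,5,6,4](1)
Move 3: P1 pit2 -> P1=[4,3,0,6,1,6](2) P2=[4,5,0,5,6,4](1)
Move 4: P2 pit5 -> P1=[5,4,1,6,1,6](2) P2=[4,5,0,5,6,0](2)
Move 5: P2 pit3 -> P1=[6,5,1,6,1,6](2) P2=[4,5,0,0,7,1](3)
Move 6: P1 pit4 -> P1=[6,5,1,6,0,7](2) P2=[4,5,0,0,7,1](3)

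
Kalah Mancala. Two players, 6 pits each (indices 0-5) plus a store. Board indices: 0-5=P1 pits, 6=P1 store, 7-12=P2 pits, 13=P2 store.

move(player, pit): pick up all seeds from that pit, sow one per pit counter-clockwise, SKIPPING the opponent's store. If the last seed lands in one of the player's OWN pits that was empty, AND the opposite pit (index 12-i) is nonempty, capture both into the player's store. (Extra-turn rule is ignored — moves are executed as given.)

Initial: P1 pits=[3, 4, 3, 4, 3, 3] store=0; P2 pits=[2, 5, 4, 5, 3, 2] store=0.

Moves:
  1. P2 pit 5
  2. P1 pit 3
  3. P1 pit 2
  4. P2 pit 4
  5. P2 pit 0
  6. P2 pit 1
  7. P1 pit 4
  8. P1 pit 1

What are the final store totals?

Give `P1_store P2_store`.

Answer: 2 3

Derivation:
Move 1: P2 pit5 -> P1=[4,4,3,4,3,3](0) P2=[2,5,4,5,3,0](1)
Move 2: P1 pit3 -> P1=[4,4,3,0,4,4](1) P2=[3,5,4,5,3,0](1)
Move 3: P1 pit2 -> P1=[4,4,0,1,5,5](1) P2=[3,5,4,5,3,0](1)
Move 4: P2 pit4 -> P1=[5,4,0,1,5,5](1) P2=[3,5,4,5,0,1](2)
Move 5: P2 pit0 -> P1=[5,4,0,1,5,5](1) P2=[0,6,5,6,0,1](2)
Move 6: P2 pit1 -> P1=[6,4,0,1,5,5](1) P2=[0,0,6,7,1,2](3)
Move 7: P1 pit4 -> P1=[6,4,0,1,0,6](2) P2=[1,1,7,7,1,2](3)
Move 8: P1 pit1 -> P1=[6,0,1,2,1,7](2) P2=[1,1,7,7,1,2](3)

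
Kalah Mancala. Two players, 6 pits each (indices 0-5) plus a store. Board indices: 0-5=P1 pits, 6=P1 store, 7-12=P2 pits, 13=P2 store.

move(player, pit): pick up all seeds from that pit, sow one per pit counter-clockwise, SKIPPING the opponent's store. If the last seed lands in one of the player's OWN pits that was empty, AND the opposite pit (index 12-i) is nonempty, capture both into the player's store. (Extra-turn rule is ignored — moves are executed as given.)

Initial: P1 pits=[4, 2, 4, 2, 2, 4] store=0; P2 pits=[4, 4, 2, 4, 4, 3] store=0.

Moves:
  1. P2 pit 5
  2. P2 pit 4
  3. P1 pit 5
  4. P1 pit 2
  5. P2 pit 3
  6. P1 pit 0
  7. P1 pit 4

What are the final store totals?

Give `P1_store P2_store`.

Move 1: P2 pit5 -> P1=[5,3,4,2,2,4](0) P2=[4,4,2,4,4,0](1)
Move 2: P2 pit4 -> P1=[6,4,4,2,2,4](0) P2=[4,4,2,4,0,1](2)
Move 3: P1 pit5 -> P1=[6,4,4,2,2,0](1) P2=[5,5,3,4,0,1](2)
Move 4: P1 pit2 -> P1=[6,4,0,3,3,1](2) P2=[5,5,3,4,0,1](2)
Move 5: P2 pit3 -> P1=[7,4,0,3,3,1](2) P2=[5,5,3,0,1,2](3)
Move 6: P1 pit0 -> P1=[0,5,1,4,4,2](3) P2=[6,5,3,0,1,2](3)
Move 7: P1 pit4 -> P1=[0,5,1,4,0,3](4) P2=[7,6,3,0,1,2](3)

Answer: 4 3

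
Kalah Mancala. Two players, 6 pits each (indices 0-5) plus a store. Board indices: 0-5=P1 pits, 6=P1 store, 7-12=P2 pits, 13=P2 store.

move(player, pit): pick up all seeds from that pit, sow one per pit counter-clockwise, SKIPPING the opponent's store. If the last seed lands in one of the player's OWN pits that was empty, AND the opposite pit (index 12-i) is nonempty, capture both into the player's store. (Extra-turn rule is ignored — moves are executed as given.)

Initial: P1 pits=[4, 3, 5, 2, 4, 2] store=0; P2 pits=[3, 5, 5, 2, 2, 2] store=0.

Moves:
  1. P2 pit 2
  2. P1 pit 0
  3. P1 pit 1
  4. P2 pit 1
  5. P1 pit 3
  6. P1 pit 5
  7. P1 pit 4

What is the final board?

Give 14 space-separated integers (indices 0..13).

Answer: 0 0 7 0 0 1 3 6 2 3 6 5 4 2

Derivation:
Move 1: P2 pit2 -> P1=[5,3,5,2,4,2](0) P2=[3,5,0,3,3,3](1)
Move 2: P1 pit0 -> P1=[0,4,6,3,5,3](0) P2=[3,5,0,3,3,3](1)
Move 3: P1 pit1 -> P1=[0,0,7,4,6,4](0) P2=[3,5,0,3,3,3](1)
Move 4: P2 pit1 -> P1=[0,0,7,4,6,4](0) P2=[3,0,1,4,4,4](2)
Move 5: P1 pit3 -> P1=[0,0,7,0,7,5](1) P2=[4,0,1,4,4,4](2)
Move 6: P1 pit5 -> P1=[0,0,7,0,7,0](2) P2=[5,1,2,5,4,4](2)
Move 7: P1 pit4 -> P1=[0,0,7,0,0,1](3) P2=[6,2,3,6,5,4](2)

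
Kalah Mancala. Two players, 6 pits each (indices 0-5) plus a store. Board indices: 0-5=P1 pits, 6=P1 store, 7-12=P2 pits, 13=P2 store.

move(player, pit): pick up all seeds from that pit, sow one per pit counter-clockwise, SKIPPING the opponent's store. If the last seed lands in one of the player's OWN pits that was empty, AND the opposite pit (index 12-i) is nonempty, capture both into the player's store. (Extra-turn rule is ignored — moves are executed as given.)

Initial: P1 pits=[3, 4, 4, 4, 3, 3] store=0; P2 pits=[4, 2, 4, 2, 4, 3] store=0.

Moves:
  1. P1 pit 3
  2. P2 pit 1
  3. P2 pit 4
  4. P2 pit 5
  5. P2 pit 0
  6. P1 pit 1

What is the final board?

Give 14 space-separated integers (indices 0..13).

Answer: 0 0 6 1 5 5 2 1 1 6 4 1 0 8

Derivation:
Move 1: P1 pit3 -> P1=[3,4,4,0,4,4](1) P2=[5,2,4,2,4,3](0)
Move 2: P2 pit1 -> P1=[3,4,4,0,4,4](1) P2=[5,0,5,3,4,3](0)
Move 3: P2 pit4 -> P1=[4,5,4,0,4,4](1) P2=[5,0,5,3,0,4](1)
Move 4: P2 pit5 -> P1=[5,6,5,0,4,4](1) P2=[5,0,5,3,0,0](2)
Move 5: P2 pit0 -> P1=[0,6,5,0,4,4](1) P2=[0,1,6,4,1,0](8)
Move 6: P1 pit1 -> P1=[0,0,6,1,5,5](2) P2=[1,1,6,4,1,0](8)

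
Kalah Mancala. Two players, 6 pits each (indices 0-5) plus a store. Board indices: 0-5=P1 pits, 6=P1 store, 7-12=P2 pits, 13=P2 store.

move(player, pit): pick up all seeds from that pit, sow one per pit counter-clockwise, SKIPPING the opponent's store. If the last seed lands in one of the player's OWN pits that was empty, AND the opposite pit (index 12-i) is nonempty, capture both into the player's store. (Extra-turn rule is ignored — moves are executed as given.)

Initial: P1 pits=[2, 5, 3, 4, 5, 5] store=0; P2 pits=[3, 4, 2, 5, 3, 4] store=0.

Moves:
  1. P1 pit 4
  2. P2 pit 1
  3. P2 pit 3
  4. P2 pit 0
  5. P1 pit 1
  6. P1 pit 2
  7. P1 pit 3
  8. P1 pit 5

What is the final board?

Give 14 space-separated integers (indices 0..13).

Move 1: P1 pit4 -> P1=[2,5,3,4,0,6](1) P2=[4,5,3,5,3,4](0)
Move 2: P2 pit1 -> P1=[2,5,3,4,0,6](1) P2=[4,0,4,6,4,5](1)
Move 3: P2 pit3 -> P1=[3,6,4,4,0,6](1) P2=[4,0,4,0,5,6](2)
Move 4: P2 pit0 -> P1=[3,6,4,4,0,6](1) P2=[0,1,5,1,6,6](2)
Move 5: P1 pit1 -> P1=[3,0,5,5,1,7](2) P2=[1,1,5,1,6,6](2)
Move 6: P1 pit2 -> P1=[3,0,0,6,2,8](3) P2=[2,1,5,1,6,6](2)
Move 7: P1 pit3 -> P1=[3,0,0,0,3,9](4) P2=[3,2,6,1,6,6](2)
Move 8: P1 pit5 -> P1=[4,0,0,0,3,0](13) P2=[4,3,7,2,0,7](2)

Answer: 4 0 0 0 3 0 13 4 3 7 2 0 7 2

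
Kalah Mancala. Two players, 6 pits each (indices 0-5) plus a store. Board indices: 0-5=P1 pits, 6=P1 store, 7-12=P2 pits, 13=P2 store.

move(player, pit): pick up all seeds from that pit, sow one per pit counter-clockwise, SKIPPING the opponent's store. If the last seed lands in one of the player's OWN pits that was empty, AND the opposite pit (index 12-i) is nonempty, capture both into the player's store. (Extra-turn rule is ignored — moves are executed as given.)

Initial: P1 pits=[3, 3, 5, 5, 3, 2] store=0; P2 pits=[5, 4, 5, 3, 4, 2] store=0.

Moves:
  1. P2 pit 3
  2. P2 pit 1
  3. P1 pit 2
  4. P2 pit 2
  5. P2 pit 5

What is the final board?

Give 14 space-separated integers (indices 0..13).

Move 1: P2 pit3 -> P1=[3,3,5,5,3,2](0) P2=[5,4,5,0,5,3](1)
Move 2: P2 pit1 -> P1=[3,3,5,5,3,2](0) P2=[5,0,6,1,6,4](1)
Move 3: P1 pit2 -> P1=[3,3,0,6,4,3](1) P2=[6,0,6,1,6,4](1)
Move 4: P2 pit2 -> P1=[4,4,0,6,4,3](1) P2=[6,0,0,2,7,5](2)
Move 5: P2 pit5 -> P1=[5,5,1,7,4,3](1) P2=[6,0,0,2,7,0](3)

Answer: 5 5 1 7 4 3 1 6 0 0 2 7 0 3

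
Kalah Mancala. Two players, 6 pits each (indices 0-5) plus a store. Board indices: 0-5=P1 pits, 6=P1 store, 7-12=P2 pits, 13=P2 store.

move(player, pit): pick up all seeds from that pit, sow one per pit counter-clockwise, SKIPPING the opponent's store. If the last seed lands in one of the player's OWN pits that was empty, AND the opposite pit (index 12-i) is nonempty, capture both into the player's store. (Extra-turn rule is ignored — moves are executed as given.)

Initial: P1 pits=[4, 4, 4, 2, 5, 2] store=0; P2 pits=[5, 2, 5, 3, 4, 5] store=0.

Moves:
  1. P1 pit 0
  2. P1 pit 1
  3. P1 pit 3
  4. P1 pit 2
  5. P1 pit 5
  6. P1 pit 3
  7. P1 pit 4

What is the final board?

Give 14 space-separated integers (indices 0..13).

Answer: 1 0 0 0 0 1 11 9 5 7 5 0 6 0

Derivation:
Move 1: P1 pit0 -> P1=[0,5,5,3,6,2](0) P2=[5,2,5,3,4,5](0)
Move 2: P1 pit1 -> P1=[0,0,6,4,7,3](1) P2=[5,2,5,3,4,5](0)
Move 3: P1 pit3 -> P1=[0,0,6,0,8,4](2) P2=[6,2,5,3,4,5](0)
Move 4: P1 pit2 -> P1=[0,0,0,1,9,5](3) P2=[7,3,5,3,4,5](0)
Move 5: P1 pit5 -> P1=[0,0,0,1,9,0](4) P2=[8,4,6,4,4,5](0)
Move 6: P1 pit3 -> P1=[0,0,0,0,10,0](4) P2=[8,4,6,4,4,5](0)
Move 7: P1 pit4 -> P1=[1,0,0,0,0,1](11) P2=[9,5,7,5,0,6](0)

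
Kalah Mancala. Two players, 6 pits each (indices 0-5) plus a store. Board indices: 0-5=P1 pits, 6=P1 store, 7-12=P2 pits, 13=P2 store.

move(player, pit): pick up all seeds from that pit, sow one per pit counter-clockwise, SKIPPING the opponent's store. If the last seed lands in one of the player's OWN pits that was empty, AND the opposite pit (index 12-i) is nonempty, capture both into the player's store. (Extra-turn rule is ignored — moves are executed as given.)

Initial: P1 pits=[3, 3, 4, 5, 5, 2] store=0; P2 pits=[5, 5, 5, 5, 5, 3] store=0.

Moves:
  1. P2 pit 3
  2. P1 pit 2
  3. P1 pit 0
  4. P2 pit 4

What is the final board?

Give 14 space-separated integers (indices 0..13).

Answer: 1 6 2 8 7 3 1 5 5 5 0 0 5 2

Derivation:
Move 1: P2 pit3 -> P1=[4,4,4,5,5,2](0) P2=[5,5,5,0,6,4](1)
Move 2: P1 pit2 -> P1=[4,4,0,6,6,3](1) P2=[5,5,5,0,6,4](1)
Move 3: P1 pit0 -> P1=[0,5,1,7,7,3](1) P2=[5,5,5,0,6,4](1)
Move 4: P2 pit4 -> P1=[1,6,2,8,7,3](1) P2=[5,5,5,0,0,5](2)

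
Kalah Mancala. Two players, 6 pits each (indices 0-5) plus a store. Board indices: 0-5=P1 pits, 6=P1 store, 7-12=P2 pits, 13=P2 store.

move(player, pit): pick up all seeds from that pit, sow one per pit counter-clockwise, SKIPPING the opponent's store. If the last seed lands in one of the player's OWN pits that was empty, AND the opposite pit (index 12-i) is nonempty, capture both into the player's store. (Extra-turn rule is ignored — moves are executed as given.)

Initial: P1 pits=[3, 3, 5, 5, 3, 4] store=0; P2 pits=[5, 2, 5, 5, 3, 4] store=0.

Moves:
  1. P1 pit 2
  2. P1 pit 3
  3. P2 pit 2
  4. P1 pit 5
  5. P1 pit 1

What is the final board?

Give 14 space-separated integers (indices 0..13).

Answer: 4 0 1 1 6 0 12 0 4 1 7 5 5 1

Derivation:
Move 1: P1 pit2 -> P1=[3,3,0,6,4,5](1) P2=[6,2,5,5,3,4](0)
Move 2: P1 pit3 -> P1=[3,3,0,0,5,6](2) P2=[7,3,6,5,3,4](0)
Move 3: P2 pit2 -> P1=[4,4,0,0,5,6](2) P2=[7,3,0,6,4,5](1)
Move 4: P1 pit5 -> P1=[4,4,0,0,5,0](3) P2=[8,4,1,7,5,5](1)
Move 5: P1 pit1 -> P1=[4,0,1,1,6,0](12) P2=[0,4,1,7,5,5](1)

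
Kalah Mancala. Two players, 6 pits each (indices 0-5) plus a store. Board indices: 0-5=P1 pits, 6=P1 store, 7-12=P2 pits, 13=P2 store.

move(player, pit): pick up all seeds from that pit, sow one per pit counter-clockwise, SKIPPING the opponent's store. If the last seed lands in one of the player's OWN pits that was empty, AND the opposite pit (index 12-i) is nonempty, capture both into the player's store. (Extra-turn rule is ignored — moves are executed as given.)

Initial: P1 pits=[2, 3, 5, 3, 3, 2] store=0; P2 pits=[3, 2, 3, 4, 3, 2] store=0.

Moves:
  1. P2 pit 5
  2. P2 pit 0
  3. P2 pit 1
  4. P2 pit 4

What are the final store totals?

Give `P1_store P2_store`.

Move 1: P2 pit5 -> P1=[3,3,5,3,3,2](0) P2=[3,2,3,4,3,0](1)
Move 2: P2 pit0 -> P1=[3,3,5,3,3,2](0) P2=[0,3,4,5,3,0](1)
Move 3: P2 pit1 -> P1=[3,3,5,3,3,2](0) P2=[0,0,5,6,4,0](1)
Move 4: P2 pit4 -> P1=[4,4,5,3,3,2](0) P2=[0,0,5,6,0,1](2)

Answer: 0 2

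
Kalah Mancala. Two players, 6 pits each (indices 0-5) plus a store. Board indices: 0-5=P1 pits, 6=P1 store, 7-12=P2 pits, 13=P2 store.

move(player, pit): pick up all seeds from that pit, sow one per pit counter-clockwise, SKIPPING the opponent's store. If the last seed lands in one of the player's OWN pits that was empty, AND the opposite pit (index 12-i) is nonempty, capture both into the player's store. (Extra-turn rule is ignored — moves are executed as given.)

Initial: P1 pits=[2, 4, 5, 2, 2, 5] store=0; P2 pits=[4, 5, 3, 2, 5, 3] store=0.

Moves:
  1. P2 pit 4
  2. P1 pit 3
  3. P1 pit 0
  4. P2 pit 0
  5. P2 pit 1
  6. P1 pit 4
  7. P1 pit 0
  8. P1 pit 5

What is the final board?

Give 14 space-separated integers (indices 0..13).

Move 1: P2 pit4 -> P1=[3,5,6,2,2,5](0) P2=[4,5,3,2,0,4](1)
Move 2: P1 pit3 -> P1=[3,5,6,0,3,6](0) P2=[4,5,3,2,0,4](1)
Move 3: P1 pit0 -> P1=[0,6,7,0,3,6](4) P2=[4,5,0,2,0,4](1)
Move 4: P2 pit0 -> P1=[0,0,7,0,3,6](4) P2=[0,6,1,3,0,4](8)
Move 5: P2 pit1 -> P1=[1,0,7,0,3,6](4) P2=[0,0,2,4,1,5](9)
Move 6: P1 pit4 -> P1=[1,0,7,0,0,7](5) P2=[1,0,2,4,1,5](9)
Move 7: P1 pit0 -> P1=[0,0,7,0,0,7](7) P2=[1,0,2,4,0,5](9)
Move 8: P1 pit5 -> P1=[0,0,7,0,0,0](8) P2=[2,1,3,5,1,6](9)

Answer: 0 0 7 0 0 0 8 2 1 3 5 1 6 9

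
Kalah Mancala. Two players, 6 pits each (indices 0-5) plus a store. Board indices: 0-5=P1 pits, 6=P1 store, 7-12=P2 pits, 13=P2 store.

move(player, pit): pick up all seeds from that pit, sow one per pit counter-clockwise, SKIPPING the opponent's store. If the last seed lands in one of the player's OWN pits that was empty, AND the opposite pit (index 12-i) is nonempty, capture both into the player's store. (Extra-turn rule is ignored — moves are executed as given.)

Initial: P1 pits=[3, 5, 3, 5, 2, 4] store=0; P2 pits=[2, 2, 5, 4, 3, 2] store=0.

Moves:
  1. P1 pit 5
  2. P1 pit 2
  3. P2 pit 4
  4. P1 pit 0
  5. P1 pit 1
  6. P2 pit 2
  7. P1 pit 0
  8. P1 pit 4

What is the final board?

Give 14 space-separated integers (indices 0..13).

Move 1: P1 pit5 -> P1=[3,5,3,5,2,0](1) P2=[3,3,6,4,3,2](0)
Move 2: P1 pit2 -> P1=[3,5,0,6,3,0](5) P2=[0,3,6,4,3,2](0)
Move 3: P2 pit4 -> P1=[4,5,0,6,3,0](5) P2=[0,3,6,4,0,3](1)
Move 4: P1 pit0 -> P1=[0,6,1,7,4,0](5) P2=[0,3,6,4,0,3](1)
Move 5: P1 pit1 -> P1=[0,0,2,8,5,1](6) P2=[1,3,6,4,0,3](1)
Move 6: P2 pit2 -> P1=[1,1,2,8,5,1](6) P2=[1,3,0,5,1,4](2)
Move 7: P1 pit0 -> P1=[0,2,2,8,5,1](6) P2=[1,3,0,5,1,4](2)
Move 8: P1 pit4 -> P1=[0,2,2,8,0,2](7) P2=[2,4,1,5,1,4](2)

Answer: 0 2 2 8 0 2 7 2 4 1 5 1 4 2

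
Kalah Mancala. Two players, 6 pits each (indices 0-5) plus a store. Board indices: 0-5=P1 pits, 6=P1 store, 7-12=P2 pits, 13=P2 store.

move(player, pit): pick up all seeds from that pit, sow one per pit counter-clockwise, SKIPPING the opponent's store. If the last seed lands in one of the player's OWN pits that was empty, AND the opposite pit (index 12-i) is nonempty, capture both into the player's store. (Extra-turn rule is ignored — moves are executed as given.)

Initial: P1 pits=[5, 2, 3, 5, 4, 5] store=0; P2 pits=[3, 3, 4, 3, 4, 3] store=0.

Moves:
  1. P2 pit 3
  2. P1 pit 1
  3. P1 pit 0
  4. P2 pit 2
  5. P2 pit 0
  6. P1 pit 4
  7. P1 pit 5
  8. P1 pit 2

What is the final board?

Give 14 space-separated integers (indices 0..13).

Move 1: P2 pit3 -> P1=[5,2,3,5,4,5](0) P2=[3,3,4,0,5,4](1)
Move 2: P1 pit1 -> P1=[5,0,4,6,4,5](0) P2=[3,3,4,0,5,4](1)
Move 3: P1 pit0 -> P1=[0,1,5,7,5,6](0) P2=[3,3,4,0,5,4](1)
Move 4: P2 pit2 -> P1=[0,1,5,7,5,6](0) P2=[3,3,0,1,6,5](2)
Move 5: P2 pit0 -> P1=[0,1,5,7,5,6](0) P2=[0,4,1,2,6,5](2)
Move 6: P1 pit4 -> P1=[0,1,5,7,0,7](1) P2=[1,5,2,2,6,5](2)
Move 7: P1 pit5 -> P1=[0,1,5,7,0,0](2) P2=[2,6,3,3,7,6](2)
Move 8: P1 pit2 -> P1=[0,1,0,8,1,1](3) P2=[3,6,3,3,7,6](2)

Answer: 0 1 0 8 1 1 3 3 6 3 3 7 6 2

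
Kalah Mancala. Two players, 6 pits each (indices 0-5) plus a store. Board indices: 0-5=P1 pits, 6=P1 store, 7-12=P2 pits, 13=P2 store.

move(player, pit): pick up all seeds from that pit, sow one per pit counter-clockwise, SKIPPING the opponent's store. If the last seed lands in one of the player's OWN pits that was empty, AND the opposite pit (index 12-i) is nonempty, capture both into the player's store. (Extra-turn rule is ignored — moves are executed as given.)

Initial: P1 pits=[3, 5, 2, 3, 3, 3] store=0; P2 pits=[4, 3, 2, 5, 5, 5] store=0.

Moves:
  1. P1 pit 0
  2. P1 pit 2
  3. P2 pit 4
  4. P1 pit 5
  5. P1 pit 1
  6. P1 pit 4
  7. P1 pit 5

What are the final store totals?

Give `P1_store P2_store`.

Answer: 4 1

Derivation:
Move 1: P1 pit0 -> P1=[0,6,3,4,3,3](0) P2=[4,3,2,5,5,5](0)
Move 2: P1 pit2 -> P1=[0,6,0,5,4,4](0) P2=[4,3,2,5,5,5](0)
Move 3: P2 pit4 -> P1=[1,7,1,5,4,4](0) P2=[4,3,2,5,0,6](1)
Move 4: P1 pit5 -> P1=[1,7,1,5,4,0](1) P2=[5,4,3,5,0,6](1)
Move 5: P1 pit1 -> P1=[1,0,2,6,5,1](2) P2=[6,5,3,5,0,6](1)
Move 6: P1 pit4 -> P1=[1,0,2,6,0,2](3) P2=[7,6,4,5,0,6](1)
Move 7: P1 pit5 -> P1=[1,0,2,6,0,0](4) P2=[8,6,4,5,0,6](1)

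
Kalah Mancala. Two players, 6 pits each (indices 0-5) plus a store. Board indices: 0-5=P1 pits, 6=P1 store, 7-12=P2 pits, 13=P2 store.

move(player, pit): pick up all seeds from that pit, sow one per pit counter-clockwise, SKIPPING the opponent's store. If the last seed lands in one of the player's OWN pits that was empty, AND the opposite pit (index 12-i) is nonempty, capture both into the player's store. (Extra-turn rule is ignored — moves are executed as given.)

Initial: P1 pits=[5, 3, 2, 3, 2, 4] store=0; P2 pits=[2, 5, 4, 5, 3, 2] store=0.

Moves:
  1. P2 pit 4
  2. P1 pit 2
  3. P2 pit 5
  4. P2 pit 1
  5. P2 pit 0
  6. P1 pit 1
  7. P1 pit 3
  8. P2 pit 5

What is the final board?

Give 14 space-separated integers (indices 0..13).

Move 1: P2 pit4 -> P1=[6,3,2,3,2,4](0) P2=[2,5,4,5,0,3](1)
Move 2: P1 pit2 -> P1=[6,3,0,4,3,4](0) P2=[2,5,4,5,0,3](1)
Move 3: P2 pit5 -> P1=[7,4,0,4,3,4](0) P2=[2,5,4,5,0,0](2)
Move 4: P2 pit1 -> P1=[7,4,0,4,3,4](0) P2=[2,0,5,6,1,1](3)
Move 5: P2 pit0 -> P1=[7,4,0,4,3,4](0) P2=[0,1,6,6,1,1](3)
Move 6: P1 pit1 -> P1=[7,0,1,5,4,5](0) P2=[0,1,6,6,1,1](3)
Move 7: P1 pit3 -> P1=[7,0,1,0,5,6](1) P2=[1,2,6,6,1,1](3)
Move 8: P2 pit5 -> P1=[7,0,1,0,5,6](1) P2=[1,2,6,6,1,0](4)

Answer: 7 0 1 0 5 6 1 1 2 6 6 1 0 4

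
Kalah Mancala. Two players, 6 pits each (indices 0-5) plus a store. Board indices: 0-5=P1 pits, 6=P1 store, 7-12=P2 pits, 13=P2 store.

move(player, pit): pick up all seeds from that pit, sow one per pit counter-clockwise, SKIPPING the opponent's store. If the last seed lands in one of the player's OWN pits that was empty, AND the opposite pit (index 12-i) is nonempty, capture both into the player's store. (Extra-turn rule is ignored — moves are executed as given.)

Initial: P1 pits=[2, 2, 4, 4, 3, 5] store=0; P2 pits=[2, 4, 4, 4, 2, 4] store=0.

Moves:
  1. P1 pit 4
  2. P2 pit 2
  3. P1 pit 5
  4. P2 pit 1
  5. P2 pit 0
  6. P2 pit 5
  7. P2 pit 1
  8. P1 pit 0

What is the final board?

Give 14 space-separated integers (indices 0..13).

Answer: 0 4 6 6 1 0 2 0 0 4 8 6 0 3

Derivation:
Move 1: P1 pit4 -> P1=[2,2,4,4,0,6](1) P2=[3,4,4,4,2,4](0)
Move 2: P2 pit2 -> P1=[2,2,4,4,0,6](1) P2=[3,4,0,5,3,5](1)
Move 3: P1 pit5 -> P1=[2,2,4,4,0,0](2) P2=[4,5,1,6,4,5](1)
Move 4: P2 pit1 -> P1=[2,2,4,4,0,0](2) P2=[4,0,2,7,5,6](2)
Move 5: P2 pit0 -> P1=[2,2,4,4,0,0](2) P2=[0,1,3,8,6,6](2)
Move 6: P2 pit5 -> P1=[3,3,5,5,1,0](2) P2=[0,1,3,8,6,0](3)
Move 7: P2 pit1 -> P1=[3,3,5,5,1,0](2) P2=[0,0,4,8,6,0](3)
Move 8: P1 pit0 -> P1=[0,4,6,6,1,0](2) P2=[0,0,4,8,6,0](3)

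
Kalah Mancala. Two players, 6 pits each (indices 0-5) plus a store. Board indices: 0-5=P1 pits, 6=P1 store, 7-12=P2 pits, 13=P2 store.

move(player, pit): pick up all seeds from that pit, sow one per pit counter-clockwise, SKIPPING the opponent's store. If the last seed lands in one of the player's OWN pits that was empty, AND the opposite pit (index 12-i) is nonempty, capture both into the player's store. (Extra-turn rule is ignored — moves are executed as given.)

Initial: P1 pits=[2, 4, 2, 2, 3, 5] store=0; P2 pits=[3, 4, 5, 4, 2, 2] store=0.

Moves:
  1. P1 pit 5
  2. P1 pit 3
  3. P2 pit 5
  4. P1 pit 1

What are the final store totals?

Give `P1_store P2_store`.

Move 1: P1 pit5 -> P1=[2,4,2,2,3,0](1) P2=[4,5,6,5,2,2](0)
Move 2: P1 pit3 -> P1=[2,4,2,0,4,0](6) P2=[0,5,6,5,2,2](0)
Move 3: P2 pit5 -> P1=[3,4,2,0,4,0](6) P2=[0,5,6,5,2,0](1)
Move 4: P1 pit1 -> P1=[3,0,3,1,5,1](6) P2=[0,5,6,5,2,0](1)

Answer: 6 1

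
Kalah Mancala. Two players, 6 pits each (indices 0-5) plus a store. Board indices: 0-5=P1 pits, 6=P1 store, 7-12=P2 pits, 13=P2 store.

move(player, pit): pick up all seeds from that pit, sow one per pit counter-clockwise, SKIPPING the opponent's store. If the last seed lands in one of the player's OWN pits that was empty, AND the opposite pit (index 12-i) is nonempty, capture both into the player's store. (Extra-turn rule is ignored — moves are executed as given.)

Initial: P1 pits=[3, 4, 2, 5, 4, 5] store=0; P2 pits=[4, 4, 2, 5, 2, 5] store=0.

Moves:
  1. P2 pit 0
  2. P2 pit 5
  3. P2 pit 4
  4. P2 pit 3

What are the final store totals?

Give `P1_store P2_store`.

Answer: 0 3

Derivation:
Move 1: P2 pit0 -> P1=[3,4,2,5,4,5](0) P2=[0,5,3,6,3,5](0)
Move 2: P2 pit5 -> P1=[4,5,3,6,4,5](0) P2=[0,5,3,6,3,0](1)
Move 3: P2 pit4 -> P1=[5,5,3,6,4,5](0) P2=[0,5,3,6,0,1](2)
Move 4: P2 pit3 -> P1=[6,6,4,6,4,5](0) P2=[0,5,3,0,1,2](3)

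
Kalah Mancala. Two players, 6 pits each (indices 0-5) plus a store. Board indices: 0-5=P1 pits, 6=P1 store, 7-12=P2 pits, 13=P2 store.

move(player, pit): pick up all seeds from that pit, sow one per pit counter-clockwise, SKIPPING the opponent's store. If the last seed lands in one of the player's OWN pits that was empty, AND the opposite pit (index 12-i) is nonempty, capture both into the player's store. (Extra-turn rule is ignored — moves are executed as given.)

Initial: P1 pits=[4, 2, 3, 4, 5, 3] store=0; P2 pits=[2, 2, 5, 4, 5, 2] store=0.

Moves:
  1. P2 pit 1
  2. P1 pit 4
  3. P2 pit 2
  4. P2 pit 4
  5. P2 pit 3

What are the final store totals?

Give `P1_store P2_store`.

Move 1: P2 pit1 -> P1=[4,2,3,4,5,3](0) P2=[2,0,6,5,5,2](0)
Move 2: P1 pit4 -> P1=[4,2,3,4,0,4](1) P2=[3,1,7,5,5,2](0)
Move 3: P2 pit2 -> P1=[5,3,4,4,0,4](1) P2=[3,1,0,6,6,3](1)
Move 4: P2 pit4 -> P1=[6,4,5,5,0,4](1) P2=[3,1,0,6,0,4](2)
Move 5: P2 pit3 -> P1=[7,5,6,5,0,4](1) P2=[3,1,0,0,1,5](3)

Answer: 1 3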